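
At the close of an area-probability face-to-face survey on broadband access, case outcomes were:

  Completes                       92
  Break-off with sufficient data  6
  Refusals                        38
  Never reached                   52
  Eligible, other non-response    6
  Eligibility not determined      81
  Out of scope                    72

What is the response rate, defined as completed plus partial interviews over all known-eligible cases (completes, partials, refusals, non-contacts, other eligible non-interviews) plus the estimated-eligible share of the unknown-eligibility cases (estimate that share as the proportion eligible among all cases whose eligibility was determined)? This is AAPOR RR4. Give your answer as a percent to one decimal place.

Top: 92 + 6 = 98
Determined eligible: 92 + 6 + 38 + 52 + 6 = 194
e = 194 / (194 + 72) = 194 / 266 = 0.7293
Estimated eligible among unknowns: 0.7293 × 81 = 59.07
Denominator: 194 + 59.07 = 253.07
RR4 = 98 / 253.07 = 0.3872

38.7%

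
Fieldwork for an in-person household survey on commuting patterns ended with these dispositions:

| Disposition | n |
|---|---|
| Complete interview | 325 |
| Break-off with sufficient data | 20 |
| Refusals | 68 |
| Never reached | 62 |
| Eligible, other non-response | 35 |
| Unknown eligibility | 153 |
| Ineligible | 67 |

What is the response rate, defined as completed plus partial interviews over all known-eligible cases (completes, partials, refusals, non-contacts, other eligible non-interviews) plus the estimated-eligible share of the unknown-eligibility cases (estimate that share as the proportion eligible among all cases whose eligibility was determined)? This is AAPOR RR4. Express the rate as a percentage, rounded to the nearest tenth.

Top = 325 + 20 = 345
Determined eligible = 325 + 20 + 68 + 62 + 35 = 510
e = 510 / (510 + 67) = 510 / 577 = 0.8839
e × U = 0.8839 × 153 = 135.24
Denominator = 510 + 135.24 = 645.24
RR4 = 345 / 645.24 = 0.5347

53.5%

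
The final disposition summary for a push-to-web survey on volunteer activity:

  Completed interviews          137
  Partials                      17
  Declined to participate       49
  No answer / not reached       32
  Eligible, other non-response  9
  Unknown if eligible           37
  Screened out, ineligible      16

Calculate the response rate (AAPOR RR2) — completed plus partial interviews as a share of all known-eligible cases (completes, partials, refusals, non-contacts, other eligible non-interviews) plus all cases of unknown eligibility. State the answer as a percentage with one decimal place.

54.8%

Num: 137 + 17 = 154
Base: 137 + 17 + 49 + 32 + 9 + 37 = 281
RR2 = 154 / 281 = 0.5480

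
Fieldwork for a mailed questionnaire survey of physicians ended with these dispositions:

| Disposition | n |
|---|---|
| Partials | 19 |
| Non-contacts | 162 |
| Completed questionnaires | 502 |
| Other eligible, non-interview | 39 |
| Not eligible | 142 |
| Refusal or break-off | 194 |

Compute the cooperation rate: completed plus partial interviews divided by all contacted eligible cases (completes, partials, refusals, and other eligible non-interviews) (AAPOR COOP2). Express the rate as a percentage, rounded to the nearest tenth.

69.1%

Numerator: 502 + 19 = 521
Denom: 502 + 19 + 194 + 39 = 754
COOP2 = 521 / 754 = 0.6910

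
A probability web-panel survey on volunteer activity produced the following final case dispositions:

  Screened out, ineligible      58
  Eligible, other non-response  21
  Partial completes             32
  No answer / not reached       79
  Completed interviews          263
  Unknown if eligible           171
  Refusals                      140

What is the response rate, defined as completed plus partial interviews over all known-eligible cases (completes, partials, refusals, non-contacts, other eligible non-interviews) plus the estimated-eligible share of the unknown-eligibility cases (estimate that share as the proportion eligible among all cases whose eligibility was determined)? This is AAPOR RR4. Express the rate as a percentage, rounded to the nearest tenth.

Numerator: 263 + 32 = 295
Determined eligible: 263 + 32 + 140 + 79 + 21 = 535
e = 535 / (535 + 58) = 535 / 593 = 0.9022
Eligible share of unknowns: 0.9022 × 171 = 154.28
Denominator: 535 + 154.28 = 689.28
RR4 = 295 / 689.28 = 0.4280

42.8%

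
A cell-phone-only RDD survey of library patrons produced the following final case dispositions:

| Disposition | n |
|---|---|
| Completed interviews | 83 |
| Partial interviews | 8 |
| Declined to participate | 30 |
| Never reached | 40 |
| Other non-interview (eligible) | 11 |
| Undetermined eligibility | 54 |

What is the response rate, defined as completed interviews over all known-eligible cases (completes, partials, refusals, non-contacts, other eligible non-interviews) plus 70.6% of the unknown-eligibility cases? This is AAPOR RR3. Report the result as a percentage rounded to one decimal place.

39.5%

Num: 83
Known eligible: 83 + 8 + 30 + 40 + 11 = 172
Eligible share of unknowns: 0.7060 × 54 = 38.12
Denominator: 172 + 38.12 = 210.12
RR3 = 83 / 210.12 = 0.3950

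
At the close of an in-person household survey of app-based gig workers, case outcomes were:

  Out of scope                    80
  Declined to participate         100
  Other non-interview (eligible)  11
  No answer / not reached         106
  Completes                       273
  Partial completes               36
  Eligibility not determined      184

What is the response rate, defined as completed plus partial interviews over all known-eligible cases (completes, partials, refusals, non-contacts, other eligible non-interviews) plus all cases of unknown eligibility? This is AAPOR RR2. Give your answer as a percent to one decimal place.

Top = 273 + 36 = 309
Denom = 273 + 36 + 100 + 106 + 11 + 184 = 710
RR2 = 309 / 710 = 0.4352

43.5%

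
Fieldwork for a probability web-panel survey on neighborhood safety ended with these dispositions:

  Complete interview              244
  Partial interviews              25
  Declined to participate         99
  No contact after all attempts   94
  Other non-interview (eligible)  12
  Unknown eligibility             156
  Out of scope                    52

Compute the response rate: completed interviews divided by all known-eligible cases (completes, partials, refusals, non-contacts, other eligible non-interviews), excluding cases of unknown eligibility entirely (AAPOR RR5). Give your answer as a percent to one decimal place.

Top → 244
Denom → 244 + 25 + 99 + 94 + 12 = 474
RR5 = 244 / 474 = 0.5148

51.5%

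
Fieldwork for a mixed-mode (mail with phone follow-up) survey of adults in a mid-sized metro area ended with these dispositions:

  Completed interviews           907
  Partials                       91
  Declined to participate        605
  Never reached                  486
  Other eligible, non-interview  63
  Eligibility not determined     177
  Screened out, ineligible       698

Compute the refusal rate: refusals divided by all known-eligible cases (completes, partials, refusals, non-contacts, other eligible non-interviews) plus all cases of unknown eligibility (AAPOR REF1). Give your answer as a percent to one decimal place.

Num = 605
Denom = 907 + 91 + 605 + 486 + 63 + 177 = 2329
REF1 = 605 / 2329 = 0.2598

26.0%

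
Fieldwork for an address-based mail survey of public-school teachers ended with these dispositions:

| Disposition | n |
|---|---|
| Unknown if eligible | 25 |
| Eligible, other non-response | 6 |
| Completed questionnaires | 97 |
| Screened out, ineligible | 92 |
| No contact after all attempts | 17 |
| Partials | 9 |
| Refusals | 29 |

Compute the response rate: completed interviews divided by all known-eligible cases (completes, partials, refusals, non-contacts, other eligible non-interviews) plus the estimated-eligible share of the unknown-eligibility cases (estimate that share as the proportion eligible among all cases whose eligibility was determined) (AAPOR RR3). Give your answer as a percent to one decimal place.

55.8%

Numerator → 97
Determined eligible → 97 + 9 + 29 + 17 + 6 = 158
e = 158 / (158 + 92) = 158 / 250 = 0.6320
Eligible share of unknowns → 0.6320 × 25 = 15.80
Denominator → 158 + 15.80 = 173.80
RR3 = 97 / 173.80 = 0.5581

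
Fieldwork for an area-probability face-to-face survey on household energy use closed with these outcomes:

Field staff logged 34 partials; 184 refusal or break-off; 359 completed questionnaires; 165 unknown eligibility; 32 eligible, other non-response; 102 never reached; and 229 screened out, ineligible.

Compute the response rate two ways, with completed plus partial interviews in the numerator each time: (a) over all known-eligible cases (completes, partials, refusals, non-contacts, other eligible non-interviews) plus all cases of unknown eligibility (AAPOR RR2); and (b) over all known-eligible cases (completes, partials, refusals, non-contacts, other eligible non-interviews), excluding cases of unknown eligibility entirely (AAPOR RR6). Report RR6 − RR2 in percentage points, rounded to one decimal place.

Numerator: 359 + 34 = 393
Denominator: 359 + 34 + 184 + 102 + 32 + 165 = 876
RR2 = 393 / 876 = 0.4486
Denominator: 359 + 34 + 184 + 102 + 32 = 711
RR6 = 393 / 711 = 0.5527
Difference = 55.27 − 44.86 = 10.41 percentage points

10.4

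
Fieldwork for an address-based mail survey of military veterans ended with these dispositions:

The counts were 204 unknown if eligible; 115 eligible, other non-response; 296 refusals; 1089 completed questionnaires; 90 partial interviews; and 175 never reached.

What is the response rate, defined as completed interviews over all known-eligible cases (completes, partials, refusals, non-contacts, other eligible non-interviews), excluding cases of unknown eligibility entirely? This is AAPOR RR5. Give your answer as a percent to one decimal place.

61.7%

Numerator = 1089
Denom = 1089 + 90 + 296 + 175 + 115 = 1765
RR5 = 1089 / 1765 = 0.6170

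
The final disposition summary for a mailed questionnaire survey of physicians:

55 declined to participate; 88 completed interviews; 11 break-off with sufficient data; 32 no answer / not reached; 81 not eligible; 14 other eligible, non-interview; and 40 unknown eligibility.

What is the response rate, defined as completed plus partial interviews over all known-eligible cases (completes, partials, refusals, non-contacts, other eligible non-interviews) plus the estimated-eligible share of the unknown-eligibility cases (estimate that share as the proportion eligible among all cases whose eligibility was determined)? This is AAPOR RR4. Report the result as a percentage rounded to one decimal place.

43.3%

Num: 88 + 11 = 99
Determined eligible: 88 + 11 + 55 + 32 + 14 = 200
e = 200 / (200 + 81) = 200 / 281 = 0.7117
Estimated eligible among unknowns: 0.7117 × 40 = 28.47
Denominator: 200 + 28.47 = 228.47
RR4 = 99 / 228.47 = 0.4333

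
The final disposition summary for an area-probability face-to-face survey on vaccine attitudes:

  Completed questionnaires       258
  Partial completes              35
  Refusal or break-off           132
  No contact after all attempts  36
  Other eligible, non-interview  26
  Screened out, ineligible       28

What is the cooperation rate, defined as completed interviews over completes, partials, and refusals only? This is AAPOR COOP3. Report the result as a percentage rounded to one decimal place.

60.7%

Num: 258
Denominator: 258 + 35 + 132 = 425
COOP3 = 258 / 425 = 0.6071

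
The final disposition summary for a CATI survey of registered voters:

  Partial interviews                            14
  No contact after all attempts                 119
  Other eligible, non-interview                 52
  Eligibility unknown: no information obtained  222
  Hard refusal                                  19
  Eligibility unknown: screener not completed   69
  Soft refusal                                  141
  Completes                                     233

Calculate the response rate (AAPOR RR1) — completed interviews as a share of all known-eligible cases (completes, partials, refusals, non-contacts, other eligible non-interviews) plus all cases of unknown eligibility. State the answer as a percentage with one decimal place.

Declined to participate = 19 + 141 = 160
Unknown eligibility = 69 + 222 = 291
Num: 233
Denominator: 233 + 14 + 160 + 119 + 52 + 291 = 869
RR1 = 233 / 869 = 0.2681

26.8%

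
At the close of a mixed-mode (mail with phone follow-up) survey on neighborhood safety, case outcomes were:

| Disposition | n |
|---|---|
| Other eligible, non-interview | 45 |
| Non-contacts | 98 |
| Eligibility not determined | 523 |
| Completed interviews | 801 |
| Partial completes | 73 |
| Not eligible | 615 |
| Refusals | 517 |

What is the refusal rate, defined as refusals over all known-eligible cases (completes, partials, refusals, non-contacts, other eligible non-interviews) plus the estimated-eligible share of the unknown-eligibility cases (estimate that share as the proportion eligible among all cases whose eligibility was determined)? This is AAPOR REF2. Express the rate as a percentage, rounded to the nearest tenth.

Numerator: 517
Eligible (known): 801 + 73 + 517 + 98 + 45 = 1534
e = 1534 / (1534 + 615) = 1534 / 2149 = 0.7138
Estimated eligible among unknowns: 0.7138 × 523 = 373.32
Denominator: 1534 + 373.32 = 1907.32
REF2 = 517 / 1907.32 = 0.2711

27.1%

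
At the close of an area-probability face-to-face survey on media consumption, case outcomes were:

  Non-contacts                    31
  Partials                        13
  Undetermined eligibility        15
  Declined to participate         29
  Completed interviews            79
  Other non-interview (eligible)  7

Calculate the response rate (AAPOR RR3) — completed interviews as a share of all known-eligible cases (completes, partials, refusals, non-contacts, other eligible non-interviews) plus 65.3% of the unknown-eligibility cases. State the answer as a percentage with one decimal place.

Numerator → 79
Determined eligible → 79 + 13 + 29 + 31 + 7 = 159
Eligible share of unknowns → 0.6530 × 15 = 9.79
Denominator → 159 + 9.79 = 168.79
RR3 = 79 / 168.79 = 0.4680

46.8%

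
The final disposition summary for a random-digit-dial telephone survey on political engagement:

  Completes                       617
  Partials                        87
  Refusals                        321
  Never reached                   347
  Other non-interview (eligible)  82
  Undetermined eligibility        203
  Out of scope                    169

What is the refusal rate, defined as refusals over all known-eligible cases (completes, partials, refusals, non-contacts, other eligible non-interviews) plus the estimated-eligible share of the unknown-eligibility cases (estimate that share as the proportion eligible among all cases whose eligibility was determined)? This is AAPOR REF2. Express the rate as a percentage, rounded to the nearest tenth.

Top = 321
Known eligible = 617 + 87 + 321 + 347 + 82 = 1454
e = 1454 / (1454 + 169) = 1454 / 1623 = 0.8959
e × U = 0.8959 × 203 = 181.87
Denom = 1454 + 181.87 = 1635.87
REF2 = 321 / 1635.87 = 0.1962

19.6%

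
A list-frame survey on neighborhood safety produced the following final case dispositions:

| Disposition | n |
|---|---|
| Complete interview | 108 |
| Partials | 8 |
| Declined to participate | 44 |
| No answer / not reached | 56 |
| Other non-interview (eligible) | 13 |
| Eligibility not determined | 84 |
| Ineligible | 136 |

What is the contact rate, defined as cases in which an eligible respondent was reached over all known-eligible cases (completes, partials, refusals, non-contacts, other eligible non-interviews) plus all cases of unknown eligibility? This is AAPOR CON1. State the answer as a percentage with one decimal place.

Numerator: 108 + 8 + 44 + 13 = 173
Base: 108 + 8 + 44 + 56 + 13 + 84 = 313
CON1 = 173 / 313 = 0.5527

55.3%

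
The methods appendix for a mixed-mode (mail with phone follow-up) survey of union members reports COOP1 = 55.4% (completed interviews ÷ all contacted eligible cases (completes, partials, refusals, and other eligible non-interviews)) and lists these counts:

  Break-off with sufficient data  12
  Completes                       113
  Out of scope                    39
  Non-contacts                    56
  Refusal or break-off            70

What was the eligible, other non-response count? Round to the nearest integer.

9

COOP1 = 113 / D = 0.554
D = 113 / 0.554 = 204.0
Rest of base = 195
eligible, other non-response = 204.0 − 195 ≈ 9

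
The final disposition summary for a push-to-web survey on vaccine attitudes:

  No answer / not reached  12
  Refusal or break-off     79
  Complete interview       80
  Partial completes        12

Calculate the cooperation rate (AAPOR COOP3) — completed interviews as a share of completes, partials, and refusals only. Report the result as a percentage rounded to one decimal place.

Num → 80
Denominator → 80 + 12 + 79 = 171
COOP3 = 80 / 171 = 0.4678

46.8%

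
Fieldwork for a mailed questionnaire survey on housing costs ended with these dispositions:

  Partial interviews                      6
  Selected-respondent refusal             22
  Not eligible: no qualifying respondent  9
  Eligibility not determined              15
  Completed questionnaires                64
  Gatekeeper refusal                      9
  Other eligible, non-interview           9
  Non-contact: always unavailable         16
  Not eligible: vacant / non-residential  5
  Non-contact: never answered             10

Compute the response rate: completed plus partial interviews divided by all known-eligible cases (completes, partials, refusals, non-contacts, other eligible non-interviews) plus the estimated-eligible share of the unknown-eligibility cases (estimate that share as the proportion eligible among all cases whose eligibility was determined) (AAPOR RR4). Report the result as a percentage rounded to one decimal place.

46.8%

Refusals = 9 + 22 = 31
Never reached = 10 + 16 = 26
Screened out, ineligible = 9 + 5 = 14
Num: 64 + 6 = 70
Eligible (known): 64 + 6 + 31 + 26 + 9 = 136
e = 136 / (136 + 14) = 136 / 150 = 0.9067
e × U: 0.9067 × 15 = 13.60
Base: 136 + 13.60 = 149.60
RR4 = 70 / 149.60 = 0.4679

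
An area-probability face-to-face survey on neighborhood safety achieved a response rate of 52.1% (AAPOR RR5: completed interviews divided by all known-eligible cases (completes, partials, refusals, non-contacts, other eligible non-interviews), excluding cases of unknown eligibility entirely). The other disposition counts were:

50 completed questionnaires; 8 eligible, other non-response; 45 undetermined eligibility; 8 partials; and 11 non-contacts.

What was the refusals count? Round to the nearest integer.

19

RR5 = 50 / D = 0.521
D = 50 / 0.521 = 96.0
Rest of base = 77
refusals = 96.0 − 77 ≈ 19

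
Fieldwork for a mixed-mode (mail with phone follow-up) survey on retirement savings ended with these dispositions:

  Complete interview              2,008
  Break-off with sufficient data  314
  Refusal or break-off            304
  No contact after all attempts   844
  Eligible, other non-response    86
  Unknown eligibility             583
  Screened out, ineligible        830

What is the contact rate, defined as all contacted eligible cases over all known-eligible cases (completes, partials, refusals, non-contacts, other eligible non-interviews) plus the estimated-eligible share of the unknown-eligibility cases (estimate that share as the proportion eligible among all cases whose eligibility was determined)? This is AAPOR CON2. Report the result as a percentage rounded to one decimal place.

67.3%

Numerator: 2008 + 314 + 304 + 86 = 2712
Determined eligible: 2008 + 314 + 304 + 844 + 86 = 3556
e = 3556 / (3556 + 830) = 3556 / 4386 = 0.8108
Eligible share of unknowns: 0.8108 × 583 = 472.70
Denominator: 3556 + 472.70 = 4028.70
CON2 = 2712 / 4028.70 = 0.6732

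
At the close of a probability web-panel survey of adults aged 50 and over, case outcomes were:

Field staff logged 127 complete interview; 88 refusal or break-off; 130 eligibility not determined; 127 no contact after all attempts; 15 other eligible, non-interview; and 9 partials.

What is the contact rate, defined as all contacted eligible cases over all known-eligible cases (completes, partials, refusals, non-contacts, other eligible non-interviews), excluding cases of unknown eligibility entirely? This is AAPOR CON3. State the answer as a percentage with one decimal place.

Numerator: 127 + 9 + 88 + 15 = 239
Denominator: 127 + 9 + 88 + 127 + 15 = 366
CON3 = 239 / 366 = 0.6530

65.3%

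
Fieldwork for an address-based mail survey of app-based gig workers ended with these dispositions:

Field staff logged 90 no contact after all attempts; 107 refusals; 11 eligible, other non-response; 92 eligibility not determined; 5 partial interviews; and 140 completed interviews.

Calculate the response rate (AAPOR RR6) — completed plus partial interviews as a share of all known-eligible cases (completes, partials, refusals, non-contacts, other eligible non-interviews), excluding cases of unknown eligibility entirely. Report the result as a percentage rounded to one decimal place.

Numerator = 140 + 5 = 145
Base = 140 + 5 + 107 + 90 + 11 = 353
RR6 = 145 / 353 = 0.4108

41.1%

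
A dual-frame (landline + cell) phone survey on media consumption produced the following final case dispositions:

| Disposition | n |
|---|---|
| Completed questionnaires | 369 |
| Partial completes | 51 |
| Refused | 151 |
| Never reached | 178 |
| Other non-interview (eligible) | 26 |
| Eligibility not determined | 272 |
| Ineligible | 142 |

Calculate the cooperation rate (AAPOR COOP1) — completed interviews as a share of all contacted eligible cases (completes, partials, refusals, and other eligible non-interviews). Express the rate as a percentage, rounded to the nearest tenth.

Top → 369
Denom → 369 + 51 + 151 + 26 = 597
COOP1 = 369 / 597 = 0.6181

61.8%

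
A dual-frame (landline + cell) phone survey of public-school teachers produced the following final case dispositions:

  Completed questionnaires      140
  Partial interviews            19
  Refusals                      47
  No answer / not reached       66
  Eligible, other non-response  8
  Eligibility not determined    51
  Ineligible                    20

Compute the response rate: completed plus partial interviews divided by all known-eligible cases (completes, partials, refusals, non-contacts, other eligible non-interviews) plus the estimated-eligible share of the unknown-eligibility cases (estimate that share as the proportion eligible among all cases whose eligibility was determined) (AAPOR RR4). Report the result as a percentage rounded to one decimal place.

48.5%

Numerator → 140 + 19 = 159
Determined eligible → 140 + 19 + 47 + 66 + 8 = 280
e = 280 / (280 + 20) = 280 / 300 = 0.9333
Estimated eligible among unknowns → 0.9333 × 51 = 47.60
Base → 280 + 47.60 = 327.60
RR4 = 159 / 327.60 = 0.4853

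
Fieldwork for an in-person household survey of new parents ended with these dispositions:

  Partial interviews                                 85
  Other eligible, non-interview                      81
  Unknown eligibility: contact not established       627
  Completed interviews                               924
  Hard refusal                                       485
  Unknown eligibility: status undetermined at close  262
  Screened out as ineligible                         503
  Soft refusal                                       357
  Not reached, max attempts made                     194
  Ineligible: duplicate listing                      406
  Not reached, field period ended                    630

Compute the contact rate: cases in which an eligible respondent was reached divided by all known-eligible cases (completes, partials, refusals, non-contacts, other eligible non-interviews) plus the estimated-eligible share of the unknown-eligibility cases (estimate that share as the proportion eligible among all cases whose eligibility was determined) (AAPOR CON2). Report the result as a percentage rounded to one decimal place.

56.4%

Refusal or break-off = 485 + 357 = 842
Never reached = 630 + 194 = 824
Unknown if eligible = 627 + 262 = 889
Not eligible = 503 + 406 = 909
Num = 924 + 85 + 842 + 81 = 1932
Determined eligible = 924 + 85 + 842 + 824 + 81 = 2756
e = 2756 / (2756 + 909) = 2756 / 3665 = 0.7520
e × U = 0.7520 × 889 = 668.53
Base = 2756 + 668.53 = 3424.53
CON2 = 1932 / 3424.53 = 0.5642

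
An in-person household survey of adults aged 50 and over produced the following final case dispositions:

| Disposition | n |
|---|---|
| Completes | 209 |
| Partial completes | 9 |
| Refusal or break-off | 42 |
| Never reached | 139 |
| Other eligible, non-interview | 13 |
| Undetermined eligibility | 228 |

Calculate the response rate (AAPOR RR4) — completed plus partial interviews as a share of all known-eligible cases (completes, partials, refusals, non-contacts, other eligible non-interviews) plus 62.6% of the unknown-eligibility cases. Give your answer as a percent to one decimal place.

39.3%

Numerator = 209 + 9 = 218
Determined eligible = 209 + 9 + 42 + 139 + 13 = 412
Estimated eligible among unknowns = 0.6260 × 228 = 142.73
Denom = 412 + 142.73 = 554.73
RR4 = 218 / 554.73 = 0.3930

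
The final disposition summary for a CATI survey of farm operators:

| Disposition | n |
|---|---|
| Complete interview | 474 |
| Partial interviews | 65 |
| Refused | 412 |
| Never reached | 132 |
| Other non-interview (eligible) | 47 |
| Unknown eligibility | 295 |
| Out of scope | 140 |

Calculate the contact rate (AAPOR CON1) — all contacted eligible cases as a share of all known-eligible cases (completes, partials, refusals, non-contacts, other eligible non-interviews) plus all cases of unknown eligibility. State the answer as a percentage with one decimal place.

Num: 474 + 65 + 412 + 47 = 998
Denominator: 474 + 65 + 412 + 132 + 47 + 295 = 1425
CON1 = 998 / 1425 = 0.7004

70.0%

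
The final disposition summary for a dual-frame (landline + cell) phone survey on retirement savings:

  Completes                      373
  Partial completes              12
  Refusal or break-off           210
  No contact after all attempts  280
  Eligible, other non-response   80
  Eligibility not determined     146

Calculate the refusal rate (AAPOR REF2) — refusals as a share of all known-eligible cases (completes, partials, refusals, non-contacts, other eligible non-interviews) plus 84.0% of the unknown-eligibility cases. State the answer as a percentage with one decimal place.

Num: 210
Determined eligible: 373 + 12 + 210 + 280 + 80 = 955
e × U: 0.8400 × 146 = 122.64
Denominator: 955 + 122.64 = 1077.64
REF2 = 210 / 1077.64 = 0.1949

19.5%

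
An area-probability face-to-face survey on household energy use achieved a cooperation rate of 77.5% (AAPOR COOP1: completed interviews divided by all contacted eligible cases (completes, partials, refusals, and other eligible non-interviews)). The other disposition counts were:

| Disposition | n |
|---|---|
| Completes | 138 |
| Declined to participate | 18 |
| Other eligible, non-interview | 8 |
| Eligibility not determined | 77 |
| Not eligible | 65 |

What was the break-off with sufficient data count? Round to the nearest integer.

14

COOP1 = 138 / D = 0.775
D = 138 / 0.775 = 178.1
Other denominator terms total 164
break-off with sufficient data = 178.1 − 164 ≈ 14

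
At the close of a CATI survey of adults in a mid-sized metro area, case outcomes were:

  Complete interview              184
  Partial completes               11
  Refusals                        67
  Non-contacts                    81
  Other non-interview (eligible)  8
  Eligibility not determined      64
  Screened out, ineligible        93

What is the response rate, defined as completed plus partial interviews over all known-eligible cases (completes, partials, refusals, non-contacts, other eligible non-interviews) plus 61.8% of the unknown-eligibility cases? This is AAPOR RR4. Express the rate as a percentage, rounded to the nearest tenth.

Num = 184 + 11 = 195
Determined eligible = 184 + 11 + 67 + 81 + 8 = 351
Estimated eligible among unknowns = 0.6180 × 64 = 39.55
Denom = 351 + 39.55 = 390.55
RR4 = 195 / 390.55 = 0.4993

49.9%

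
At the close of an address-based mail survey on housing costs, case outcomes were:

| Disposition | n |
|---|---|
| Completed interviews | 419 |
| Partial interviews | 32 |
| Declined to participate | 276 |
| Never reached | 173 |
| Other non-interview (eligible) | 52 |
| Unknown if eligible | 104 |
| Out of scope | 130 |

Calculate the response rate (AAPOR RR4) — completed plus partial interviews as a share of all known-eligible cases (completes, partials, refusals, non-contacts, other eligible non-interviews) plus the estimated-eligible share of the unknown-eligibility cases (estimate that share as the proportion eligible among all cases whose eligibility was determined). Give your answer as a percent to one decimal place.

Top = 419 + 32 = 451
Known eligible = 419 + 32 + 276 + 173 + 52 = 952
e = 952 / (952 + 130) = 952 / 1082 = 0.8799
e × U = 0.8799 × 104 = 91.51
Base = 952 + 91.51 = 1043.51
RR4 = 451 / 1043.51 = 0.4322

43.2%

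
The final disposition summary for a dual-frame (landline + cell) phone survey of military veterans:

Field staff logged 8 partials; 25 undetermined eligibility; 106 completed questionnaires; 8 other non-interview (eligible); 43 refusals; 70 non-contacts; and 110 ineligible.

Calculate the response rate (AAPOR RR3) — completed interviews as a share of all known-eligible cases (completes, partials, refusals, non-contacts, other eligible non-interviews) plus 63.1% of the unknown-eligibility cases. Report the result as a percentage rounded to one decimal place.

42.3%

Num: 106
Known eligible: 106 + 8 + 43 + 70 + 8 = 235
Estimated eligible among unknowns: 0.6310 × 25 = 15.78
Denom: 235 + 15.78 = 250.78
RR3 = 106 / 250.78 = 0.4227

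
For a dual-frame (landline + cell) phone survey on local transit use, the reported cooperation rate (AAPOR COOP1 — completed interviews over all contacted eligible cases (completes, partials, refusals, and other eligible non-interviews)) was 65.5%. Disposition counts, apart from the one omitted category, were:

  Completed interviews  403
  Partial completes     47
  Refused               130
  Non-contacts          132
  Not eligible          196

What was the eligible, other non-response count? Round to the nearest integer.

35

COOP1 = 403 / D = 0.655
D = 403 / 0.655 = 615.3
Remaining denominator categories sum to 580
eligible, other non-response = 615.3 − 580 ≈ 35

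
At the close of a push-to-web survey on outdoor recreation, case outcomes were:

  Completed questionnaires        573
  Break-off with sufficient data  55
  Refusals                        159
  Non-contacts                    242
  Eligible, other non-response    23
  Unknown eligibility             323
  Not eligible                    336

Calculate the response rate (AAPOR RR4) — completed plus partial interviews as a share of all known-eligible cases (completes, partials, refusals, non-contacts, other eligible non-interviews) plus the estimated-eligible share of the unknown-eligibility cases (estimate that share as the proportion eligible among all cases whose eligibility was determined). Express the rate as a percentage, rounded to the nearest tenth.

Num → 573 + 55 = 628
Eligible (known) → 573 + 55 + 159 + 242 + 23 = 1052
e = 1052 / (1052 + 336) = 1052 / 1388 = 0.7579
Eligible share of unknowns → 0.7579 × 323 = 244.80
Denom → 1052 + 244.80 = 1296.80
RR4 = 628 / 1296.80 = 0.4843

48.4%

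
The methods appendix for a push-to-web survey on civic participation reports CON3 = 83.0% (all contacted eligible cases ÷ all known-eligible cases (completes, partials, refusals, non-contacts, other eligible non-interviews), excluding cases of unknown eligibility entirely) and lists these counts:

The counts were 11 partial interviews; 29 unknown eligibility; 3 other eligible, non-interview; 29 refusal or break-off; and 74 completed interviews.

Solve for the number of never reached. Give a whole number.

24

Num: 74 + 11 + 29 + 3 = 117
CON3 = 117 / D = 0.830
D = 117 / 0.830 = 141.0
Rest of base = 117
never reached = 141.0 − 117 ≈ 24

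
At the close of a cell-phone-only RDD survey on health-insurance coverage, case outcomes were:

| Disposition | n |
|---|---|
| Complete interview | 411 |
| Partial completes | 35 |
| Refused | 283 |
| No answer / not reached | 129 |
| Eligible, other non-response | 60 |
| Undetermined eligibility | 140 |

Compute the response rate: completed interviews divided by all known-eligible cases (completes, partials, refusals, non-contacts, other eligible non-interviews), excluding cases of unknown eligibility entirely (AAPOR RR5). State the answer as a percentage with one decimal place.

Numerator → 411
Base → 411 + 35 + 283 + 129 + 60 = 918
RR5 = 411 / 918 = 0.4477

44.8%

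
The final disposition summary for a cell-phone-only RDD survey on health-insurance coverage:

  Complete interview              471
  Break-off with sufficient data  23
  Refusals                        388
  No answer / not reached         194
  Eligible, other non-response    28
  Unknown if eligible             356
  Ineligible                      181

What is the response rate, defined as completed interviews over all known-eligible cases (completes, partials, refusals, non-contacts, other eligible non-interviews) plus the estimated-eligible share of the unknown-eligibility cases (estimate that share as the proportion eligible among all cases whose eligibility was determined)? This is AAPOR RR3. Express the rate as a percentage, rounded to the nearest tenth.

33.4%

Top: 471
Eligible (known): 471 + 23 + 388 + 194 + 28 = 1104
e = 1104 / (1104 + 181) = 1104 / 1285 = 0.8591
e × U: 0.8591 × 356 = 305.84
Denominator: 1104 + 305.84 = 1409.84
RR3 = 471 / 1409.84 = 0.3341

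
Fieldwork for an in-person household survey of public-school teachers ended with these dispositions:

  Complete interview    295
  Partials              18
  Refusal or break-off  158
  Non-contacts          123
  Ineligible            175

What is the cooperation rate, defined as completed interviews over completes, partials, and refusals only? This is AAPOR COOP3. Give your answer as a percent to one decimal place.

62.6%

Num: 295
Denominator: 295 + 18 + 158 = 471
COOP3 = 295 / 471 = 0.6263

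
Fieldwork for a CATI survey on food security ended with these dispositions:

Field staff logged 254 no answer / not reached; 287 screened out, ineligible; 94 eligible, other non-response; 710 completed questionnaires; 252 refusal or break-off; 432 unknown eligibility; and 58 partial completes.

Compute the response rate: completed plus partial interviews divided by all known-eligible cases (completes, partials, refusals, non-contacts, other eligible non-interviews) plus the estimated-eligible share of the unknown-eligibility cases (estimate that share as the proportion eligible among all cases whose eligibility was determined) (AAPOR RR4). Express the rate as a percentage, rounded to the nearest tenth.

44.5%

Num → 710 + 58 = 768
Known eligible → 710 + 58 + 252 + 254 + 94 = 1368
e = 1368 / (1368 + 287) = 1368 / 1655 = 0.8266
Eligible share of unknowns → 0.8266 × 432 = 357.09
Base → 1368 + 357.09 = 1725.09
RR4 = 768 / 1725.09 = 0.4452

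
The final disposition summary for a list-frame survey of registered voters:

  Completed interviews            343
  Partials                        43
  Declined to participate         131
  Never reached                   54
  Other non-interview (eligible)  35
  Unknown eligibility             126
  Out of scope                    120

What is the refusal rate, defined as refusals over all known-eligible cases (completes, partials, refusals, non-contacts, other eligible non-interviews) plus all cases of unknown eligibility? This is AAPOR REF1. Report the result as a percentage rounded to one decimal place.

17.9%

Top → 131
Denominator → 343 + 43 + 131 + 54 + 35 + 126 = 732
REF1 = 131 / 732 = 0.1790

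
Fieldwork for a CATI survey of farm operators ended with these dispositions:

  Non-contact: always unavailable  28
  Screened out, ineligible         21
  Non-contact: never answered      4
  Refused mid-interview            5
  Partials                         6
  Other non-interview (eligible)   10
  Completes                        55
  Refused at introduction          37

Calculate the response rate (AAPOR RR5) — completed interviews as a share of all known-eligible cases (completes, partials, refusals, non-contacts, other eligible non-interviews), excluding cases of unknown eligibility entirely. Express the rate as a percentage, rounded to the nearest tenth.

Declined to participate = 37 + 5 = 42
No answer / not reached = 4 + 28 = 32
Numerator = 55
Denom = 55 + 6 + 42 + 32 + 10 = 145
RR5 = 55 / 145 = 0.3793

37.9%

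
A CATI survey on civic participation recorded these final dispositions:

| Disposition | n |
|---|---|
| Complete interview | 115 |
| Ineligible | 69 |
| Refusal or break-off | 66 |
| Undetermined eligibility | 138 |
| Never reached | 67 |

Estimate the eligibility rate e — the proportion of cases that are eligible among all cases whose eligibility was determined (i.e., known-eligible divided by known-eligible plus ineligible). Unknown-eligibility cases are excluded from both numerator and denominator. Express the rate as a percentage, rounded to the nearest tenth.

78.2%

Eligible (known): 115 + 66 + 67 = 248
e = 248 / (248 + 69) = 248 / 317 = 0.7823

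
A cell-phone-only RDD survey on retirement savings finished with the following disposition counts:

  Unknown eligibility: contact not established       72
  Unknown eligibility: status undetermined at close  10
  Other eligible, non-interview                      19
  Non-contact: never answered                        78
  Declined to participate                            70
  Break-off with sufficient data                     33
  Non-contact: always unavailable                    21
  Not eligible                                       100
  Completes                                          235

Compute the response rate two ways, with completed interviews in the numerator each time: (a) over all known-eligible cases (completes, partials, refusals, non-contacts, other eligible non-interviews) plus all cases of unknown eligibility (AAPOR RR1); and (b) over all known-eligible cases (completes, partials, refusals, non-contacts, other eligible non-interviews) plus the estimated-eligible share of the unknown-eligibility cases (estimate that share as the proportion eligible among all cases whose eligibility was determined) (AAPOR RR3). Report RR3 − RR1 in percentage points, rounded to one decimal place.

Never reached = 78 + 21 = 99
Undetermined eligibility = 72 + 10 = 82
Numerator → 235
Denominator → 235 + 33 + 70 + 99 + 19 + 82 = 538
RR1 = 235 / 538 = 0.4368
Eligible (known) → 235 + 33 + 70 + 99 + 19 = 456
e = 456 / (456 + 100) = 456 / 556 = 0.8201
Eligible share of unknowns → 0.8201 × 82 = 67.25
Denominator → 456 + 67.25 = 523.25
RR3 = 235 / 523.25 = 0.4491
Difference = 44.91 − 43.68 = 1.23 percentage points

1.2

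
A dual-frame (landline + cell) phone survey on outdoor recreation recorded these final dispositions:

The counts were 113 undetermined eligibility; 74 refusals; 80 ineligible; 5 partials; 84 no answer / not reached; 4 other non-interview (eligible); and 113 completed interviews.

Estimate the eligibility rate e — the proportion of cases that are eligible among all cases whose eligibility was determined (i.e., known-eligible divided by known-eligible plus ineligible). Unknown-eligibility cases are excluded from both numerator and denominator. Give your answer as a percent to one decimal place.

Known eligible: 113 + 5 + 74 + 84 + 4 = 280
e = 280 / (280 + 80) = 280 / 360 = 0.7778

77.8%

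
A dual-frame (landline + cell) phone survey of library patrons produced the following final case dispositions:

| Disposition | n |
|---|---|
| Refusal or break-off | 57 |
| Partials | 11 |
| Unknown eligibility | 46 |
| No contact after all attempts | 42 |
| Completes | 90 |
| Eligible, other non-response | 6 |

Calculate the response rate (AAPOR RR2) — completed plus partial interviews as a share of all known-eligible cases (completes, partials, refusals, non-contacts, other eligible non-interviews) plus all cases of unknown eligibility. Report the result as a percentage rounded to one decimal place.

40.1%

Num → 90 + 11 = 101
Denom → 90 + 11 + 57 + 42 + 6 + 46 = 252
RR2 = 101 / 252 = 0.4008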